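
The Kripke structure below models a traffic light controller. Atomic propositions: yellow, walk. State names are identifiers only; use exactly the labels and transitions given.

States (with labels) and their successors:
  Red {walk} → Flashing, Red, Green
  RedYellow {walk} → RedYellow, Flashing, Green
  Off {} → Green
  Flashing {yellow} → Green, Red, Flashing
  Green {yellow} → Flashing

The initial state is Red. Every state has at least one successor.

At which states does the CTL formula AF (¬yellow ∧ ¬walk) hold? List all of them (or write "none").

States satisfying ¬yellow ∧ ¬walk: {Off}.
States satisfying AF (¬yellow ∧ ¬walk): {Off}.

{Off}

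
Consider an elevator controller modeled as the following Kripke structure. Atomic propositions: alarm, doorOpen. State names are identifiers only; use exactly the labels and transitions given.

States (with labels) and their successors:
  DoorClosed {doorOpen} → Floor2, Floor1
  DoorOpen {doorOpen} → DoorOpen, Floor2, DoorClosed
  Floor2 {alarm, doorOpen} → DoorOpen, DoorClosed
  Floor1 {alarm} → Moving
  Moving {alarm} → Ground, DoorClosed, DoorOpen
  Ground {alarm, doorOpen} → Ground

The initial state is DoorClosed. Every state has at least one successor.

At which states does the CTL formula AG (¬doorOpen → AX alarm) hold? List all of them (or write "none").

{Ground}

States satisfying ¬doorOpen → AX alarm: {DoorClosed, DoorOpen, Floor2, Floor1, Ground}.
States satisfying AG (¬doorOpen → AX alarm): {Ground}.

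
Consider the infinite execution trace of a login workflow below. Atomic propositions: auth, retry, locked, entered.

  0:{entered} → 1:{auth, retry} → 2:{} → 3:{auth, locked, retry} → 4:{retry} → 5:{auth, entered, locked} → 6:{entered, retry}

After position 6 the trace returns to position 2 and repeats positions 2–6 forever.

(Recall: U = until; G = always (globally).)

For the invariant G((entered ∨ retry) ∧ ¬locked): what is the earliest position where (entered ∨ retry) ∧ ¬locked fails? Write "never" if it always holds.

Check (entered ∨ retry) ∧ ¬locked at each position in order: 0 ✓, 1 ✓.
At position 2 the labels are {}, so (entered ∨ retry) ∧ ¬locked is false there. This is the first violation.

2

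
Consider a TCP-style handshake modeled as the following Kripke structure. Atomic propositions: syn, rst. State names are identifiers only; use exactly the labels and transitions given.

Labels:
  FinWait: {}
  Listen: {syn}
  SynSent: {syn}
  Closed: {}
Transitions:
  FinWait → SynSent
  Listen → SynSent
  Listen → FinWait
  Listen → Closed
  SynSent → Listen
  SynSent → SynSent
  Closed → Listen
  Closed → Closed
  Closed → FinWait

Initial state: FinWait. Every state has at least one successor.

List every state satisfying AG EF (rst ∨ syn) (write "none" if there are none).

{FinWait, Listen, SynSent, Closed}

States satisfying EF (rst ∨ syn): {FinWait, Listen, SynSent, Closed}.
States satisfying AG EF (rst ∨ syn): {FinWait, Listen, SynSent, Closed}.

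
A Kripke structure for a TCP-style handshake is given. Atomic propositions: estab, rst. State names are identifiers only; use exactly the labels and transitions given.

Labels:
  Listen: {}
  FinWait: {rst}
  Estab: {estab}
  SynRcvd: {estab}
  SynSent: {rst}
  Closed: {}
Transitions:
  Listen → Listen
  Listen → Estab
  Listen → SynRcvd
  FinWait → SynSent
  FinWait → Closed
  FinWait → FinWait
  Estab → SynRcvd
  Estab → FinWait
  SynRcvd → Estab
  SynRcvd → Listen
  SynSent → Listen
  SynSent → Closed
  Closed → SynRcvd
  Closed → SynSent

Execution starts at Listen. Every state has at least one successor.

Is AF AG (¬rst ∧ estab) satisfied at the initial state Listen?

Violated

States satisfying AG (¬rst ∧ estab): ∅.
States satisfying AF AG (¬rst ∧ estab): ∅.
There is a path from Listen along which AG (¬rst ∧ estab) never holds.
Listen ∉ Sat(AF AG (¬rst ∧ estab)).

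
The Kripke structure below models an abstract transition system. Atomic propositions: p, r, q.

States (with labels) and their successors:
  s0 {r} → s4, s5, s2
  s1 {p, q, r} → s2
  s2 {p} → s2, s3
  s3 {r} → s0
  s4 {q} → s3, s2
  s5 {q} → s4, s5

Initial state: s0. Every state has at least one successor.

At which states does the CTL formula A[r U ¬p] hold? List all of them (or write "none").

States satisfying r: {s0, s1, s3}.
States satisfying ¬p: {s0, s3, s4, s5}.
States satisfying A[r U ¬p]: {s0, s3, s4, s5}.

{s0, s3, s4, s5}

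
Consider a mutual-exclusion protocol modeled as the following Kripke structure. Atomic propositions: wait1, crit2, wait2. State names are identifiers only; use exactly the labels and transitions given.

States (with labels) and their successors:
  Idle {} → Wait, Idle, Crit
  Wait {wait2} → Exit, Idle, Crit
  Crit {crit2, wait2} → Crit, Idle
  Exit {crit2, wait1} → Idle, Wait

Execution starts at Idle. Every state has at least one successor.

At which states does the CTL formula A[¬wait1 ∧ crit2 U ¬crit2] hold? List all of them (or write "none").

{Idle, Wait}

States satisfying ¬wait1 ∧ crit2: {Crit}.
States satisfying ¬crit2: {Idle, Wait}.
States satisfying A[¬wait1 ∧ crit2 U ¬crit2]: {Idle, Wait}.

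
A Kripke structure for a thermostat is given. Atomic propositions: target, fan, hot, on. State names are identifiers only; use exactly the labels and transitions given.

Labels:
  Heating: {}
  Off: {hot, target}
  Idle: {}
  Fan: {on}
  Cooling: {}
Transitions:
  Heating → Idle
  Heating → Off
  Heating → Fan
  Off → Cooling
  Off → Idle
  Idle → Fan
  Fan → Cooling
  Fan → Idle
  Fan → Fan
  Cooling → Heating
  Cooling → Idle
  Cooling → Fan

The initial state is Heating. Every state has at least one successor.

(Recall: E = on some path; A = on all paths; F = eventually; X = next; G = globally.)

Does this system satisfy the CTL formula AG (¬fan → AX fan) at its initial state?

States satisfying ¬fan → AX fan: ∅.
States satisfying AG (¬fan → AX fan): ∅.
Cooling is reachable from Heating and violates ¬fan → AX fan, so AG fails at Heating.
Heating ∉ Sat(AG (¬fan → AX fan)).

Does not hold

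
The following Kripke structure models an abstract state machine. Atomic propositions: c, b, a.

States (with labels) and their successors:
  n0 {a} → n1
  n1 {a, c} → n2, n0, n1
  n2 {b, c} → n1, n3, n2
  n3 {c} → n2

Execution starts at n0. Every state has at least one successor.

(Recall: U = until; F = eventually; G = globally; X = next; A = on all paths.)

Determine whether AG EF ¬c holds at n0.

Yes

States satisfying EF ¬c: {n0, n1, n2, n3}.
States satisfying AG EF ¬c: {n0, n1, n2, n3}.
Every state reachable from n0 satisfies EF ¬c.
n0 ∈ Sat(AG EF ¬c).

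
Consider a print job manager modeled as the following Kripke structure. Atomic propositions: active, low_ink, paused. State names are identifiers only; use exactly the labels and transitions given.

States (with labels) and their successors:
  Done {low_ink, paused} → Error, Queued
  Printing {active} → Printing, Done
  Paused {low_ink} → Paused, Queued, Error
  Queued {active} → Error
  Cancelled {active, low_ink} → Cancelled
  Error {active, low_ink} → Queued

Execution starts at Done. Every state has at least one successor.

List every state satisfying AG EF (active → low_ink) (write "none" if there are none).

{Done, Printing, Paused, Queued, Cancelled, Error}

States satisfying EF (active → low_ink): {Done, Printing, Paused, Queued, Cancelled, Error}.
States satisfying AG EF (active → low_ink): {Done, Printing, Paused, Queued, Cancelled, Error}.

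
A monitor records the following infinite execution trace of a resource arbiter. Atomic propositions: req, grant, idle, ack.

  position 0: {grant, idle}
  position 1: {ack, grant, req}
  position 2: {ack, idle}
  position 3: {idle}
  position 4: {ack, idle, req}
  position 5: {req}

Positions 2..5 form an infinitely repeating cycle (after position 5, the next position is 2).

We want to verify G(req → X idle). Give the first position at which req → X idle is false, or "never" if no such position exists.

4

Check req → X idle at each position in order: 0 ✓, 1 ✓, 2 ✓, 3 ✓.
At position 4 the labels are {ack, idle, req} and the next position 5 has {req}, so req → X idle is false there. This is the first violation.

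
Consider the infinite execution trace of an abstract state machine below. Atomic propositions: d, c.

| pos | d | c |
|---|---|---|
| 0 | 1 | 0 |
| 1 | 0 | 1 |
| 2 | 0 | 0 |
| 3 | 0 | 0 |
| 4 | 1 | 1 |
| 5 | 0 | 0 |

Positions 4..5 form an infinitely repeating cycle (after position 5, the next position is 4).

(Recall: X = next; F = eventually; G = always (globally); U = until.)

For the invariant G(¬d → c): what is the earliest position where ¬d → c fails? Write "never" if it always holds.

2

Check ¬d → c at each position in order: 0 ✓, 1 ✓.
At position 2 the labels are {}, so ¬d → c is false there. This is the first violation.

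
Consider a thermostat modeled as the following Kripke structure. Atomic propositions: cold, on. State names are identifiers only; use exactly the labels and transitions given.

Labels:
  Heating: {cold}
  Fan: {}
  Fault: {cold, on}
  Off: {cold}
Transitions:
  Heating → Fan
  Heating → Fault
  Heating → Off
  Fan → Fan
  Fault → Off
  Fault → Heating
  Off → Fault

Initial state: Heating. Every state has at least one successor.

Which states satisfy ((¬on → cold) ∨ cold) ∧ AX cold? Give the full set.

States satisfying ¬on: {Heating, Fan, Off}.
States satisfying ¬on → cold: {Heating, Fault, Off}.
States satisfying (¬on → cold) ∨ cold: {Heating, Fault, Off}.
States satisfying cold: {Heating, Fault, Off}.
States satisfying AX cold: {Fault, Off}.
States satisfying ((¬on → cold) ∨ cold) ∧ AX cold: {Fault, Off}.

{Fault, Off}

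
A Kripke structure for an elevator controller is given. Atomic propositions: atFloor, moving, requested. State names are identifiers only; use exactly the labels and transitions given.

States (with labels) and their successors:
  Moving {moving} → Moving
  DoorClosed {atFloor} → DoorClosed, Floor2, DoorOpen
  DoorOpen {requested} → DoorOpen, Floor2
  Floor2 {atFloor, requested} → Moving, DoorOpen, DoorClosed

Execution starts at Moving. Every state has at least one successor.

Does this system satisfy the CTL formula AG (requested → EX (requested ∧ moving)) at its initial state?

States satisfying requested → EX (requested ∧ moving): {Moving, DoorClosed}.
States satisfying AG (requested → EX (requested ∧ moving)): {Moving}.
Every state reachable from Moving satisfies requested → EX (requested ∧ moving).
Moving ∈ Sat(AG (requested → EX (requested ∧ moving))).

Satisfied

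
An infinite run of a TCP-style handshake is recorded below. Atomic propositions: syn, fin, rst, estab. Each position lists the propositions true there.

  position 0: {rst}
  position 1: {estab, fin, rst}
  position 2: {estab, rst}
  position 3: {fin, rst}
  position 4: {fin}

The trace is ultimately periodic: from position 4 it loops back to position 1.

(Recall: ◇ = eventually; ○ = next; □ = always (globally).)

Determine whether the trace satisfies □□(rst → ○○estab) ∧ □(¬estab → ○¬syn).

□(rst → ○○estab) must hold at every position from 0 onward. It fails at position 0, so □□(rst → ○○estab) is false.
¬estab → ○¬syn holds at every position 0..4, and those are all positions ever visited, so □(¬estab → ○¬syn) holds.
Positions where ¬estab holds: 0, 3, 4.
Check ○¬syn at each: 0→ok, 3→ok, 4→ok.
At position 0: □□(rst → ○○estab) is false; □(¬estab → ○¬syn) is true; so □□(rst → ○○estab) ∧ □(¬estab → ○¬syn) is false.

Does not hold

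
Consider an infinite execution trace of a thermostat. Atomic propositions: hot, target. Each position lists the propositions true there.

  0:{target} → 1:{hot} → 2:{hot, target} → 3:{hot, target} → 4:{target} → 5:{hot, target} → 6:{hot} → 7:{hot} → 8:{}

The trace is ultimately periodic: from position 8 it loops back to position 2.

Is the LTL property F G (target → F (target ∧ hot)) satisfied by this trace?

Satisfied

G (target → F (target ∧ hot)) holds at position 0, which is reachable from 0, so F G (target → F (target ∧ hot)) holds.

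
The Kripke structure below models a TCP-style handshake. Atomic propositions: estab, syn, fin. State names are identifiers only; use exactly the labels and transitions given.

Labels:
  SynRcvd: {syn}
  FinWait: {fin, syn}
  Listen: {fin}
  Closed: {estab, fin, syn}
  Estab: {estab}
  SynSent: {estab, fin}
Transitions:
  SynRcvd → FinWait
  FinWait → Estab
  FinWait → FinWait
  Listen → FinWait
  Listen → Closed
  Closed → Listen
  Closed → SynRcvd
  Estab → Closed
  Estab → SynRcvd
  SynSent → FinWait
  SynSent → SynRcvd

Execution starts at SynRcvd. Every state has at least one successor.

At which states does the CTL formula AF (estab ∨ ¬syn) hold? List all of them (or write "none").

States satisfying estab ∨ ¬syn: {Listen, Closed, Estab, SynSent}.
States satisfying AF (estab ∨ ¬syn): {Listen, Closed, Estab, SynSent}.

{Listen, Closed, Estab, SynSent}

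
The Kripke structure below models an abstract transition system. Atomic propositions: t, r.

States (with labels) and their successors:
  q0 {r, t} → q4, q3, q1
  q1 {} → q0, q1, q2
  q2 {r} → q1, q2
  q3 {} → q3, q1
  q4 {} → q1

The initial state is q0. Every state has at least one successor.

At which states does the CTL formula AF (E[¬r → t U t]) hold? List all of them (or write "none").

{q0}

States satisfying E[¬r → t U t]: {q0}.
States satisfying AF (E[¬r → t U t]): {q0}.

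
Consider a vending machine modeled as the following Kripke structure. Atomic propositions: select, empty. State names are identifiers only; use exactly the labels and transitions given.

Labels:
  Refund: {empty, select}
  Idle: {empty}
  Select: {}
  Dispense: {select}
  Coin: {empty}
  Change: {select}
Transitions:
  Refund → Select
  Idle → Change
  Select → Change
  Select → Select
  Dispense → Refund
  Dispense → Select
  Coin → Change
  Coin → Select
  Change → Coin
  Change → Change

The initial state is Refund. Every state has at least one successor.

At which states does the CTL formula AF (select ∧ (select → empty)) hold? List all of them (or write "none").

{Refund}

States satisfying select ∧ (select → empty): {Refund}.
States satisfying AF (select ∧ (select → empty)): {Refund}.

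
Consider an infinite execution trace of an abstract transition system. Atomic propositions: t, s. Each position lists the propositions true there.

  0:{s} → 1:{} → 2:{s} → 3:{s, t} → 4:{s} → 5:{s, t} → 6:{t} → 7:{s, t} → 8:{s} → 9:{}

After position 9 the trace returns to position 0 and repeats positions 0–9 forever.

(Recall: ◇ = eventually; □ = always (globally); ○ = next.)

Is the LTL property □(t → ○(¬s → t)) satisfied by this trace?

t → ○(¬s → t) holds at every position 0..9, and those are all positions ever visited, so □(t → ○(¬s → t)) holds.
Positions where t holds: 3, 5, 6, 7.
Check ○(¬s → t) at each: 3→ok, 5→ok, 6→ok, 7→ok.

Yes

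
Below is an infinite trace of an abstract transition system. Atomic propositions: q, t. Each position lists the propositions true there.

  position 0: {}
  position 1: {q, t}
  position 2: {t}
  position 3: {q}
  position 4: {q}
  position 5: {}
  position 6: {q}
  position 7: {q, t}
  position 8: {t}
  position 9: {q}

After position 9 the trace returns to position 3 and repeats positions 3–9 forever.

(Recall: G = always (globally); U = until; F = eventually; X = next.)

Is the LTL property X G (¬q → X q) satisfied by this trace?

The position after 0 is 1; G (¬q → X q) is true there.

Satisfied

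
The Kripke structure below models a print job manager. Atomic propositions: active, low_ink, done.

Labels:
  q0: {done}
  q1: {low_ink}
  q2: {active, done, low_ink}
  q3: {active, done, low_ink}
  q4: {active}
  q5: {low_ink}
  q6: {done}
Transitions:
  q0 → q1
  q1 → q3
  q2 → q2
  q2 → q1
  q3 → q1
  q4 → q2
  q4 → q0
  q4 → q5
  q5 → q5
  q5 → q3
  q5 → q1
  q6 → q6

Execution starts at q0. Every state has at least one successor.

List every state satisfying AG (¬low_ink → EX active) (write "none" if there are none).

States satisfying ¬low_ink → EX active: {q1, q2, q3, q4, q5}.
States satisfying AG (¬low_ink → EX active): {q1, q2, q3, q5}.

{q1, q2, q3, q5}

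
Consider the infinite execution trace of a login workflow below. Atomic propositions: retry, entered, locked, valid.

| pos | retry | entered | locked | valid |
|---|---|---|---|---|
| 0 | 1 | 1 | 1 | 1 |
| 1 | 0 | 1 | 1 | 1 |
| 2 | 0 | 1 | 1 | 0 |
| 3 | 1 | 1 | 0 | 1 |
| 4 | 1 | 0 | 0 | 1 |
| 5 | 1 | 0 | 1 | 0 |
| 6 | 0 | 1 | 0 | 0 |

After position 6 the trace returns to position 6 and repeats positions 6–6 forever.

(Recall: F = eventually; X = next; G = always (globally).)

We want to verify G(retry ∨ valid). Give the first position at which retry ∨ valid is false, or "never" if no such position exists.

Check retry ∨ valid at each position in order: 0 ✓, 1 ✓.
At position 2 the labels are {entered, locked}, so retry ∨ valid is false there. This is the first violation.

2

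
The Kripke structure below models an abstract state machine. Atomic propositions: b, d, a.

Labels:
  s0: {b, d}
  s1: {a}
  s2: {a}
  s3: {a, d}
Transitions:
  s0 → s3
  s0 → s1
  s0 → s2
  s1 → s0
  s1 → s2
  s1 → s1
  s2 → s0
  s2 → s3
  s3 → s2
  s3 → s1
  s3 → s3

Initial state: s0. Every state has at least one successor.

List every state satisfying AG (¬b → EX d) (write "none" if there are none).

{s0, s1, s2, s3}

States satisfying ¬b → EX d: {s0, s1, s2, s3}.
States satisfying AG (¬b → EX d): {s0, s1, s2, s3}.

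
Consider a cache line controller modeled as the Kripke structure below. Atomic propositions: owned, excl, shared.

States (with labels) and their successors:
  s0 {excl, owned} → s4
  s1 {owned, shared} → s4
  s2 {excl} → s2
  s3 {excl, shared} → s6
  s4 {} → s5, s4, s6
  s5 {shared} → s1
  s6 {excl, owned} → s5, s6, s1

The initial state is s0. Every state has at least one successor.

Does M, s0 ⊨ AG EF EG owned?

States satisfying EF EG owned: {s0, s1, s3, s4, s5, s6}.
States satisfying AG EF EG owned: {s0, s1, s3, s4, s5, s6}.
Every state reachable from s0 satisfies EF EG owned.
s0 ∈ Sat(AG EF EG owned).

Satisfied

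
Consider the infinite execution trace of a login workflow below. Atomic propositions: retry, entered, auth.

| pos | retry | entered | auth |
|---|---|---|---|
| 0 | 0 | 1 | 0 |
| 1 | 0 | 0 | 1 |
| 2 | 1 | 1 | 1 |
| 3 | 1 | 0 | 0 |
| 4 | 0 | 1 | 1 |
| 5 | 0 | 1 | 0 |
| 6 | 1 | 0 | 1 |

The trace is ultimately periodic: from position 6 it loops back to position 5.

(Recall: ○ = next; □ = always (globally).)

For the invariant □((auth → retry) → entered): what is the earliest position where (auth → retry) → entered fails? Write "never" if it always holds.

3

Check (auth → retry) → entered at each position in order: 0 ✓, 1 ✓, 2 ✓.
At position 3 the labels are {retry}, so (auth → retry) → entered is false there. This is the first violation.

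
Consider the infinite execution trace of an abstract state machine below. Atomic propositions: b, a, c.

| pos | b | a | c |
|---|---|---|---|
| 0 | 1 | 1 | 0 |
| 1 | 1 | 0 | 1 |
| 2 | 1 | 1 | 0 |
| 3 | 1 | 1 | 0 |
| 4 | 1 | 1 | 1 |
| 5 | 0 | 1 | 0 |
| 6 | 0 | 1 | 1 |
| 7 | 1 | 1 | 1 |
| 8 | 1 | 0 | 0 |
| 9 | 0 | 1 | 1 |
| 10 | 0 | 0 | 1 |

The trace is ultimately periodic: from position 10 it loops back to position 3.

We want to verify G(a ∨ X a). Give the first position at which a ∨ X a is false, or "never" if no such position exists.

never

a ∨ X a holds at every position 0..10, and those are all the positions the trace ever visits, so the invariant G(a ∨ X a) is never violated.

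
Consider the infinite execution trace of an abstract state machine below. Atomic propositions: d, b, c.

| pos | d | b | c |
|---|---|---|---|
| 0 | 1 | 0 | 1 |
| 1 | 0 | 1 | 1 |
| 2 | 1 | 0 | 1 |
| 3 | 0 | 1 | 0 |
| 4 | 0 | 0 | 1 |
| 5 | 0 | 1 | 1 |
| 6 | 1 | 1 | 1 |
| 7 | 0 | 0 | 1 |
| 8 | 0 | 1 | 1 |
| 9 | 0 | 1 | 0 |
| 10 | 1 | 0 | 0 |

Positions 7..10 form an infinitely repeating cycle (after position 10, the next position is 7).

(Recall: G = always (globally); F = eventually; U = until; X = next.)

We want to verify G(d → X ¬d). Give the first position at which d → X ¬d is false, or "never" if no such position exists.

never

d → X ¬d holds at every position 0..10, and those are all the positions the trace ever visits, so the invariant G(d → X ¬d) is never violated.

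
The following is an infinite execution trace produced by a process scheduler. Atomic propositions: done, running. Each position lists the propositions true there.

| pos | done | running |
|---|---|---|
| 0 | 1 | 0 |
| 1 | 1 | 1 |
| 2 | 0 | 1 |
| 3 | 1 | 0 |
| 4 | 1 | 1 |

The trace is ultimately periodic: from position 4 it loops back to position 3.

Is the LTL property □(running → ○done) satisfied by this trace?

No

running → ○done must hold at every position from 0 onward. It fails at position 1, so □(running → ○done) is false.
Positions where running holds: 1, 2, 4.
Check ○done at each: 1→fails, 2→ok, 4→ok.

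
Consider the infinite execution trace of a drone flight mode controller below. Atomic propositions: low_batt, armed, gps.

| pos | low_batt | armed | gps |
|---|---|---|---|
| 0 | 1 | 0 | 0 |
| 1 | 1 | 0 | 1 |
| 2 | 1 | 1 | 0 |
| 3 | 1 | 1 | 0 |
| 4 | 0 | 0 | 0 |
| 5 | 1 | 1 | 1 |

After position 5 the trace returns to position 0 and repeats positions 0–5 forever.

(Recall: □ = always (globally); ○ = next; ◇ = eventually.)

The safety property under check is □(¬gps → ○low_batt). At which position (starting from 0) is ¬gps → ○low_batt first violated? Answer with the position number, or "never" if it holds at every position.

3

Check ¬gps → ○low_batt at each position in order: 0 ✓, 1 ✓, 2 ✓.
At position 3 the labels are {armed, low_batt} and the next position 4 has {}, so ¬gps → ○low_batt is false there. This is the first violation.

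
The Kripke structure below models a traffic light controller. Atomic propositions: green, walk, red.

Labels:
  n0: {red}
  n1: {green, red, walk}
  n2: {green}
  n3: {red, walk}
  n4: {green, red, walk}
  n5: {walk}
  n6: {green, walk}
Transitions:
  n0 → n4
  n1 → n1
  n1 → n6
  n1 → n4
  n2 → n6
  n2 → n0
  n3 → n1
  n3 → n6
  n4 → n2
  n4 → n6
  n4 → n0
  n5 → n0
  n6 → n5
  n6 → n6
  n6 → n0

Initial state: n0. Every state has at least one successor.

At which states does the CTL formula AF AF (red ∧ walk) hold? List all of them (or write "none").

States satisfying AF (red ∧ walk): {n0, n1, n3, n4, n5}.
States satisfying AF AF (red ∧ walk): {n0, n1, n3, n4, n5}.

{n0, n1, n3, n4, n5}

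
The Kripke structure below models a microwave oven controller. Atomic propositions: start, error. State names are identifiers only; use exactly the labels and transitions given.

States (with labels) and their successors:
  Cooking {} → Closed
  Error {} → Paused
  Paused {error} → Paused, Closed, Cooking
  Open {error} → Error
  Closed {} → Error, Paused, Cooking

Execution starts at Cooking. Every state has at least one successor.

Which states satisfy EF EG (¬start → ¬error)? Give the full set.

{Cooking, Error, Paused, Open, Closed}

States satisfying EG (¬start → ¬error): {Cooking, Closed}.
States satisfying EF EG (¬start → ¬error): {Cooking, Error, Paused, Open, Closed}.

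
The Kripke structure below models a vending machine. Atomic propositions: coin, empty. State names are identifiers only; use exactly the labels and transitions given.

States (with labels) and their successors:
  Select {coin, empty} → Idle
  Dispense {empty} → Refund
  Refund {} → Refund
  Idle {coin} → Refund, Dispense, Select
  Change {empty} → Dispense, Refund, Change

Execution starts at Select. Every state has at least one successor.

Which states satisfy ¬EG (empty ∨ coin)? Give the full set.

{Dispense, Refund}

States satisfying empty ∨ coin: {Select, Dispense, Idle, Change}.
States satisfying EG (empty ∨ coin): {Select, Idle, Change}.
States satisfying ¬EG (empty ∨ coin): {Dispense, Refund}.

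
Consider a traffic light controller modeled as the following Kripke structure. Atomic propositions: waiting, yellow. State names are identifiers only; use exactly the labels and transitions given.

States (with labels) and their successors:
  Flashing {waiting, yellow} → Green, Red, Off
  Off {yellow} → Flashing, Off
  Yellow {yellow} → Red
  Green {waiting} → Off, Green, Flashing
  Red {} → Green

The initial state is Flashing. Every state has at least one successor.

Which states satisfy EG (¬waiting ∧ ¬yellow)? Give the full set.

none

States satisfying ¬waiting ∧ ¬yellow: {Red}.
States satisfying EG (¬waiting ∧ ¬yellow): ∅.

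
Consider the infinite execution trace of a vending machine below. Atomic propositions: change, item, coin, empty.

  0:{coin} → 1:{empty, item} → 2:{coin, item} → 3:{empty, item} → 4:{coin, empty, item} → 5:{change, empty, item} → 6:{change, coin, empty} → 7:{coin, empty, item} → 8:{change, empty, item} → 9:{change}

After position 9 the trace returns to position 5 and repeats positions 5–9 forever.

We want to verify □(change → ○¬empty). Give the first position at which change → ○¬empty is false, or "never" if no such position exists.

Check change → ○¬empty at each position in order: 0 ✓, 1 ✓, 2 ✓, 3 ✓, 4 ✓.
At position 5 the labels are {change, empty, item} and the next position 6 has {change, coin, empty}, so change → ○¬empty is false there. This is the first violation.

5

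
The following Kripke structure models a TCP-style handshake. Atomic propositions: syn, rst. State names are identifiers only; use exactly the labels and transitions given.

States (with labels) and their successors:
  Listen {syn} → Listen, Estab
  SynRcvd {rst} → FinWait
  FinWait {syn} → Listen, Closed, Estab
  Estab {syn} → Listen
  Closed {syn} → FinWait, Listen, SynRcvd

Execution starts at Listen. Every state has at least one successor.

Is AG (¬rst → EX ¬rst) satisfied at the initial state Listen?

States satisfying ¬rst → EX ¬rst: {Listen, SynRcvd, FinWait, Estab, Closed}.
States satisfying AG (¬rst → EX ¬rst): {Listen, SynRcvd, FinWait, Estab, Closed}.
Every state reachable from Listen satisfies ¬rst → EX ¬rst.
Listen ∈ Sat(AG (¬rst → EX ¬rst)).

Holds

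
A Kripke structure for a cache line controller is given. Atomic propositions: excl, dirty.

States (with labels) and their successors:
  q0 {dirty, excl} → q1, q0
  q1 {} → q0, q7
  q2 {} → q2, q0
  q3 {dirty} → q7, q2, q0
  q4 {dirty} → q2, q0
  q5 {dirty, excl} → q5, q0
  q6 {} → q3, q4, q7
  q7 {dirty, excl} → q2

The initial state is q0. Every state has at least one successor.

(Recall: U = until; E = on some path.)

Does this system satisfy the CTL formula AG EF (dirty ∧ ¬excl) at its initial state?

Violated

States satisfying EF (dirty ∧ ¬excl): {q3, q4, q6}.
States satisfying AG EF (dirty ∧ ¬excl): ∅.
q0 is reachable from q0 and violates EF (dirty ∧ ¬excl), so AG fails at q0.
q0 ∉ Sat(AG EF (dirty ∧ ¬excl)).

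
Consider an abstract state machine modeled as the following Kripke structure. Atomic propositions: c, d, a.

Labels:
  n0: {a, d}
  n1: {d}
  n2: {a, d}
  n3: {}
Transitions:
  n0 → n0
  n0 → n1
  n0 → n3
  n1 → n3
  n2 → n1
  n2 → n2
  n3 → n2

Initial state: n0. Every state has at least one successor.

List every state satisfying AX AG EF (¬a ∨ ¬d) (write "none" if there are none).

{n0, n1, n2, n3}

States satisfying AG EF (¬a ∨ ¬d): {n0, n1, n2, n3}.
States satisfying AX AG EF (¬a ∨ ¬d): {n0, n1, n2, n3}.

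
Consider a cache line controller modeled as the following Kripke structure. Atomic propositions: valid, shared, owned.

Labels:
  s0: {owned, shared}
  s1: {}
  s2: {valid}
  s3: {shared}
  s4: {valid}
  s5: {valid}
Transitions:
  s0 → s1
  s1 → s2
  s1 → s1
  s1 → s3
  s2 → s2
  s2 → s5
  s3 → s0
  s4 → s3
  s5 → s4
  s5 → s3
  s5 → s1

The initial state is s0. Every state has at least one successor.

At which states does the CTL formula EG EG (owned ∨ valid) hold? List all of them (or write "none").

{s2}

States satisfying EG (owned ∨ valid): {s2}.
States satisfying EG EG (owned ∨ valid): {s2}.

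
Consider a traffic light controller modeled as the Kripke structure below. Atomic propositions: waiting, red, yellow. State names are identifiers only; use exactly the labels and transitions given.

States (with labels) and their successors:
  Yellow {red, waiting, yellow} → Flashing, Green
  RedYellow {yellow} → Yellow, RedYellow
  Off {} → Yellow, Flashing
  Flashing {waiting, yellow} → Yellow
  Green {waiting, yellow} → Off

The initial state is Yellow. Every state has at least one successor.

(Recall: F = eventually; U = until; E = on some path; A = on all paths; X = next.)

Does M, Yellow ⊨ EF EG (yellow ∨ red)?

Satisfied

States satisfying EG (yellow ∨ red): {Yellow, RedYellow, Flashing}.
States satisfying EF EG (yellow ∨ red): {Yellow, RedYellow, Off, Flashing, Green}.
Some path from Yellow reaches a state where EG (yellow ∨ red) holds.
Yellow ∈ Sat(EF EG (yellow ∨ red)).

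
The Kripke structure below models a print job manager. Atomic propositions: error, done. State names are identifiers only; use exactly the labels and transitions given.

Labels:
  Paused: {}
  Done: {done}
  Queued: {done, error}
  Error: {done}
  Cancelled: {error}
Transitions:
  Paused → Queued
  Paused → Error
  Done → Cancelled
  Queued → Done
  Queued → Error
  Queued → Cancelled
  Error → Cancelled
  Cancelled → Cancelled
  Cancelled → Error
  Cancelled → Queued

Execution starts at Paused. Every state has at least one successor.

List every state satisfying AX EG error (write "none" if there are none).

{Done, Error}

States satisfying EG error: {Queued, Cancelled}.
States satisfying AX EG error: {Done, Error}.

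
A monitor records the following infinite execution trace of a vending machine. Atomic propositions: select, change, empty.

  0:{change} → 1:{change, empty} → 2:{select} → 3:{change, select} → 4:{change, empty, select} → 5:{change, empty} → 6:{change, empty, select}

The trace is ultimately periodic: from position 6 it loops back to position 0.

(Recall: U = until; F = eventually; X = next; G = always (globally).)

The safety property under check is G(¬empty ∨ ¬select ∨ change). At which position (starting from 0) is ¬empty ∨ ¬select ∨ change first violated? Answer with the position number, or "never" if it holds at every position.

never

¬empty ∨ ¬select ∨ change holds at every position 0..6, and those are all the positions the trace ever visits, so the invariant G(¬empty ∨ ¬select ∨ change) is never violated.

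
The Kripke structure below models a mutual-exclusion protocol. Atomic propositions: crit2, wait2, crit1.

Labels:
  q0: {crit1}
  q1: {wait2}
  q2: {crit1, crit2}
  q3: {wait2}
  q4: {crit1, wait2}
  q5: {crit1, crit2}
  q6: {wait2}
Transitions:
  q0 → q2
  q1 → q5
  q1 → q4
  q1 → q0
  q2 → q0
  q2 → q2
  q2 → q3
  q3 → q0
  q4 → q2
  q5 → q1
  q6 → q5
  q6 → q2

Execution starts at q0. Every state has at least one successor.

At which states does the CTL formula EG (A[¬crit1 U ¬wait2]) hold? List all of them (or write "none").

States satisfying A[¬crit1 U ¬wait2]: {q0, q2, q3, q5, q6}.
States satisfying EG (A[¬crit1 U ¬wait2]): {q0, q2, q3, q6}.

{q0, q2, q3, q6}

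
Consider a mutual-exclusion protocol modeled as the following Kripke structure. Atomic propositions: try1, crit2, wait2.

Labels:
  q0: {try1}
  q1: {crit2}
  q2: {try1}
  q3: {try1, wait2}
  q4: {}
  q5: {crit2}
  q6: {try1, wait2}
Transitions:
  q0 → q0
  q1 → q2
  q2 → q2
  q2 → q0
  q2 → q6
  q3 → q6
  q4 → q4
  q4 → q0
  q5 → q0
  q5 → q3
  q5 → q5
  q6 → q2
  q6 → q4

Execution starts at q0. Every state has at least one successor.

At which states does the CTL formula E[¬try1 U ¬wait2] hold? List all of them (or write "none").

States satisfying ¬try1: {q1, q4, q5}.
States satisfying ¬wait2: {q0, q1, q2, q4, q5}.
States satisfying E[¬try1 U ¬wait2]: {q0, q1, q2, q4, q5}.

{q0, q1, q2, q4, q5}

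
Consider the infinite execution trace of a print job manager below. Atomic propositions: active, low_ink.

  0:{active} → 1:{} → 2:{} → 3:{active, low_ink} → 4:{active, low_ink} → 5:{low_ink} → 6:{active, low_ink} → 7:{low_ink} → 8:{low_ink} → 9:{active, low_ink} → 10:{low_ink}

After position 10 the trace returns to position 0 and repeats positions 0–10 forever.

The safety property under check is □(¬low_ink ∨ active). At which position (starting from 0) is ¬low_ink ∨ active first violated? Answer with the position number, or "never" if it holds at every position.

5

Check ¬low_ink ∨ active at each position in order: 0 ✓, 1 ✓, 2 ✓, 3 ✓, 4 ✓.
At position 5 the labels are {low_ink}, so ¬low_ink ∨ active is false there. This is the first violation.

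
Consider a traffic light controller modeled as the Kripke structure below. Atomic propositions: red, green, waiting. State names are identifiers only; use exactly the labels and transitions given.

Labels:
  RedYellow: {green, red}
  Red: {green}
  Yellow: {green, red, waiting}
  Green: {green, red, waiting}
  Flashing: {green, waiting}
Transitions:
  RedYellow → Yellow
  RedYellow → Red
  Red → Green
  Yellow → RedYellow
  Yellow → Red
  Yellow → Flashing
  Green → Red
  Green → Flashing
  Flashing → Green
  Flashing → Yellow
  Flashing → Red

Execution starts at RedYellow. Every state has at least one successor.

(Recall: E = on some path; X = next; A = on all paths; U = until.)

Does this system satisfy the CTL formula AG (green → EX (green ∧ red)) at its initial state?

Violated

States satisfying green → EX (green ∧ red): {RedYellow, Red, Yellow, Flashing}.
States satisfying AG (green → EX (green ∧ red)): ∅.
Green is reachable from RedYellow and violates green → EX (green ∧ red), so AG fails at RedYellow.
RedYellow ∉ Sat(AG (green → EX (green ∧ red))).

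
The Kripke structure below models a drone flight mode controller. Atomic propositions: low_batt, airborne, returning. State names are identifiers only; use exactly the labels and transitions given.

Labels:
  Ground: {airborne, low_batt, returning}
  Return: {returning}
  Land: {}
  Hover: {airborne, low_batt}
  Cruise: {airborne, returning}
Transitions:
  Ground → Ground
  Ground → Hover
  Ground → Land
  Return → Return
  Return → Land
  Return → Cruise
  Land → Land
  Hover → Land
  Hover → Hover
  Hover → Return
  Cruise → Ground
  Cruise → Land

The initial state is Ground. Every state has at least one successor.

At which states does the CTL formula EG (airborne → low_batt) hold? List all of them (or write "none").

{Ground, Return, Land, Hover}

States satisfying airborne → low_batt: {Ground, Return, Land, Hover}.
States satisfying EG (airborne → low_batt): {Ground, Return, Land, Hover}.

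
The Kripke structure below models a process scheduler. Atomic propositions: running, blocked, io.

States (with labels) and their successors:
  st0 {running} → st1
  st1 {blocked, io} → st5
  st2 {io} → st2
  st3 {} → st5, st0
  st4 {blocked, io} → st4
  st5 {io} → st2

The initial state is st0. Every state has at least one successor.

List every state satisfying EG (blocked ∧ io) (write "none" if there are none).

{st4}

States satisfying blocked ∧ io: {st1, st4}.
States satisfying EG (blocked ∧ io): {st4}.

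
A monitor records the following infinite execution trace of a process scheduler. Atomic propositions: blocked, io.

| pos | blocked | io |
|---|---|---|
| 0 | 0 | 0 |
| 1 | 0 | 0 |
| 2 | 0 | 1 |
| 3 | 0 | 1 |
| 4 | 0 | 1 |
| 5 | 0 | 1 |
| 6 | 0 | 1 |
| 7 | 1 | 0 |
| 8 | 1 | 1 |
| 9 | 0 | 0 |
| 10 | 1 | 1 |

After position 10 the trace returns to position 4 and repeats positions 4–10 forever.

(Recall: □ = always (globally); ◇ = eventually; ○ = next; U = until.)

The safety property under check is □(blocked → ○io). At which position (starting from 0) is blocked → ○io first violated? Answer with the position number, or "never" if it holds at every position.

Check blocked → ○io at each position in order: 0 ✓, 1 ✓, 2 ✓, 3 ✓, 4 ✓, 5 ✓, 6 ✓, 7 ✓.
At position 8 the labels are {blocked, io} and the next position 9 has {}, so blocked → ○io is false there. This is the first violation.

8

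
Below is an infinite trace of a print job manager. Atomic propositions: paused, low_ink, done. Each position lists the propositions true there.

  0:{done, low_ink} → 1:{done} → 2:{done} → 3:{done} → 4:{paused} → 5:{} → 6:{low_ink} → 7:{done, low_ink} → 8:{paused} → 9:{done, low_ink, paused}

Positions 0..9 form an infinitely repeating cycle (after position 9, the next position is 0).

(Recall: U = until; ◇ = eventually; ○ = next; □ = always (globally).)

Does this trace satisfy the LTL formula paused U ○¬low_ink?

Yes

Walking from position 0: ○¬low_ink first holds at position 0, and paused holds at every earlier position along the way, so paused U ○¬low_ink holds.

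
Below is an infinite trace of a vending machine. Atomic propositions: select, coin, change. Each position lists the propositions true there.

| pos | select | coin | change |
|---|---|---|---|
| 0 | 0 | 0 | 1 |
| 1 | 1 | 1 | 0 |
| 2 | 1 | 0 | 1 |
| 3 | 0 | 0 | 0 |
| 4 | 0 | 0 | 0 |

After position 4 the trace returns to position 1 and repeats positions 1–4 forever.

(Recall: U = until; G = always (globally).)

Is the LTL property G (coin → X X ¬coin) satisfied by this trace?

Satisfied

coin → X X ¬coin holds at every position 0..4, and those are all positions ever visited, so G (coin → X X ¬coin) holds.
Positions where coin holds: 1.
Check X X ¬coin at each: 1→ok.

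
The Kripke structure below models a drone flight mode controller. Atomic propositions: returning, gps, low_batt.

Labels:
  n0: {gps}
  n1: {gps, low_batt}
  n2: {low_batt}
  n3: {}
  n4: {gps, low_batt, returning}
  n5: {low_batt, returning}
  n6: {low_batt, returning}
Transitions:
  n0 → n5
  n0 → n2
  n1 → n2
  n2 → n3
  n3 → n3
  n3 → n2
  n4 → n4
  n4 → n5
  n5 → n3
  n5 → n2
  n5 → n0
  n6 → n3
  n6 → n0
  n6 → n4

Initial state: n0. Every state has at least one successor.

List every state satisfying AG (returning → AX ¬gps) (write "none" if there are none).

States satisfying returning → AX ¬gps: {n0, n1, n2, n3}.
States satisfying AG (returning → AX ¬gps): {n1, n2, n3}.

{n1, n2, n3}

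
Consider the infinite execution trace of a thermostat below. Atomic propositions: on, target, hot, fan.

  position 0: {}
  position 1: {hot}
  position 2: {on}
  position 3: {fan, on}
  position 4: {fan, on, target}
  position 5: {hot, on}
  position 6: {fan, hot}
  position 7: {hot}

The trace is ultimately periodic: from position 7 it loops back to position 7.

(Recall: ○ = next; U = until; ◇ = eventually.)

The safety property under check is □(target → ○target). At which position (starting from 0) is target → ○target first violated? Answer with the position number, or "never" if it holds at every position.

Check target → ○target at each position in order: 0 ✓, 1 ✓, 2 ✓, 3 ✓.
At position 4 the labels are {fan, on, target} and the next position 5 has {hot, on}, so target → ○target is false there. This is the first violation.

4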